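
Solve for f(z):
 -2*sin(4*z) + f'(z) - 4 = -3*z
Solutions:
 f(z) = C1 - 3*z^2/2 + 4*z - cos(4*z)/2


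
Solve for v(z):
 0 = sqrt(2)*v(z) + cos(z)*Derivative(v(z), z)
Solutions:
 v(z) = C1*(sin(z) - 1)^(sqrt(2)/2)/(sin(z) + 1)^(sqrt(2)/2)


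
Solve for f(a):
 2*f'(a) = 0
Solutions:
 f(a) = C1


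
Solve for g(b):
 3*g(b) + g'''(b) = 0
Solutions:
 g(b) = C3*exp(-3^(1/3)*b) + (C1*sin(3^(5/6)*b/2) + C2*cos(3^(5/6)*b/2))*exp(3^(1/3)*b/2)


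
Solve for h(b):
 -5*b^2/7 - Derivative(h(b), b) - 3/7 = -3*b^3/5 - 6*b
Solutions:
 h(b) = C1 + 3*b^4/20 - 5*b^3/21 + 3*b^2 - 3*b/7


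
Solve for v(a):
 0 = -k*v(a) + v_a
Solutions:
 v(a) = C1*exp(a*k)


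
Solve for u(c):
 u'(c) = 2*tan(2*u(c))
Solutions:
 u(c) = -asin(C1*exp(4*c))/2 + pi/2
 u(c) = asin(C1*exp(4*c))/2


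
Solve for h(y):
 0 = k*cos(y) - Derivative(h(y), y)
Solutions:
 h(y) = C1 + k*sin(y)


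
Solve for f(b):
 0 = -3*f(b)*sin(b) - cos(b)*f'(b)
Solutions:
 f(b) = C1*cos(b)^3


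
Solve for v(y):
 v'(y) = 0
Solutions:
 v(y) = C1


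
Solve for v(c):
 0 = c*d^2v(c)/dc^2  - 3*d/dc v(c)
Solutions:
 v(c) = C1 + C2*c^4


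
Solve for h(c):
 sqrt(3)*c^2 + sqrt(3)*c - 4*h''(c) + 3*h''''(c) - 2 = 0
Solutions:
 h(c) = C1 + C2*c + C3*exp(-2*sqrt(3)*c/3) + C4*exp(2*sqrt(3)*c/3) + sqrt(3)*c^4/48 + sqrt(3)*c^3/24 + c^2*(-4 + 3*sqrt(3))/16


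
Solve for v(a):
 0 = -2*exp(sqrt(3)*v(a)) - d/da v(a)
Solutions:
 v(a) = sqrt(3)*(2*log(1/(C1 + 2*a)) - log(3))/6


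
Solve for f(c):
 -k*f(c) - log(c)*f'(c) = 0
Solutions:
 f(c) = C1*exp(-k*li(c))


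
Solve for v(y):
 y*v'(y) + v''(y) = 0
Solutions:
 v(y) = C1 + C2*erf(sqrt(2)*y/2)


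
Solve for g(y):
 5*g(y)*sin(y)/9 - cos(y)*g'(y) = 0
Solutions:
 g(y) = C1/cos(y)^(5/9)


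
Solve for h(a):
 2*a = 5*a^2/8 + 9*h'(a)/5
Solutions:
 h(a) = C1 - 25*a^3/216 + 5*a^2/9


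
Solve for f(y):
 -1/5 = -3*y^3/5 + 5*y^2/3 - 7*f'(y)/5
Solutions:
 f(y) = C1 - 3*y^4/28 + 25*y^3/63 + y/7


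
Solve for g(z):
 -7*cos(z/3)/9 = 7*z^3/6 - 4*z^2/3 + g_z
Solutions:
 g(z) = C1 - 7*z^4/24 + 4*z^3/9 - 7*sin(z/3)/3


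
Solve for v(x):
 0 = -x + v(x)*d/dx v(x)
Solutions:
 v(x) = -sqrt(C1 + x^2)
 v(x) = sqrt(C1 + x^2)


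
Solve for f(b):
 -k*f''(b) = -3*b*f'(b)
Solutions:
 f(b) = C1 + C2*erf(sqrt(6)*b*sqrt(-1/k)/2)/sqrt(-1/k)


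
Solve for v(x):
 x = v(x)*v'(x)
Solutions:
 v(x) = -sqrt(C1 + x^2)
 v(x) = sqrt(C1 + x^2)


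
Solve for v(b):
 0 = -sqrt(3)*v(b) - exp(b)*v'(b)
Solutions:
 v(b) = C1*exp(sqrt(3)*exp(-b))


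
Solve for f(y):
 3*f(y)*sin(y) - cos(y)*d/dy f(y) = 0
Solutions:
 f(y) = C1/cos(y)^3


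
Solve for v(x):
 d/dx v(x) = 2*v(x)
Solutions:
 v(x) = C1*exp(2*x)


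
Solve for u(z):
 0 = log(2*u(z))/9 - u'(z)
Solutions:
 -9*Integral(1/(log(_y) + log(2)), (_y, u(z))) = C1 - z


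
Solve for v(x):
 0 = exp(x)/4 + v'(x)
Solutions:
 v(x) = C1 - exp(x)/4


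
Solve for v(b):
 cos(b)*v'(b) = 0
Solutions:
 v(b) = C1


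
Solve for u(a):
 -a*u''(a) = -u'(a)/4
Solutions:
 u(a) = C1 + C2*a^(5/4)


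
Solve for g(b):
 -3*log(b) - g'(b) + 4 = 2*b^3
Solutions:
 g(b) = C1 - b^4/2 - 3*b*log(b) + 7*b


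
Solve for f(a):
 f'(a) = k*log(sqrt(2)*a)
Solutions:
 f(a) = C1 + a*k*log(a) - a*k + a*k*log(2)/2


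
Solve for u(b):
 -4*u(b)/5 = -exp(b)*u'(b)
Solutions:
 u(b) = C1*exp(-4*exp(-b)/5)


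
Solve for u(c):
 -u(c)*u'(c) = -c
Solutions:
 u(c) = -sqrt(C1 + c^2)
 u(c) = sqrt(C1 + c^2)


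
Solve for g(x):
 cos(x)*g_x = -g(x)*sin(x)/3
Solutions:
 g(x) = C1*cos(x)^(1/3)


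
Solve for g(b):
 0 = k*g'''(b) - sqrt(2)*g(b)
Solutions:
 g(b) = C1*exp(2^(1/6)*b*(1/k)^(1/3)) + C2*exp(2^(1/6)*b*(-1 + sqrt(3)*I)*(1/k)^(1/3)/2) + C3*exp(-2^(1/6)*b*(1 + sqrt(3)*I)*(1/k)^(1/3)/2)


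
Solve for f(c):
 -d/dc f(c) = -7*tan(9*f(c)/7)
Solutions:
 f(c) = -7*asin(C1*exp(9*c))/9 + 7*pi/9
 f(c) = 7*asin(C1*exp(9*c))/9


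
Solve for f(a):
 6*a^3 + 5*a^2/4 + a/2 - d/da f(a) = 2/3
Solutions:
 f(a) = C1 + 3*a^4/2 + 5*a^3/12 + a^2/4 - 2*a/3


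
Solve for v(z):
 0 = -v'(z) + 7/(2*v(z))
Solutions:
 v(z) = -sqrt(C1 + 7*z)
 v(z) = sqrt(C1 + 7*z)


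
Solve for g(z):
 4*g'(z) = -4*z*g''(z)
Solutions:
 g(z) = C1 + C2*log(z)


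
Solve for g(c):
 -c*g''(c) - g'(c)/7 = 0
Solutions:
 g(c) = C1 + C2*c^(6/7)


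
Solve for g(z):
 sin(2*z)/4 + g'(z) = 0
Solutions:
 g(z) = C1 + cos(2*z)/8


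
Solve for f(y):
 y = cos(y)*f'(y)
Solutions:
 f(y) = C1 + Integral(y/cos(y), y)


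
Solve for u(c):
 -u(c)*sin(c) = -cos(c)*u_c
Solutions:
 u(c) = C1/cos(c)


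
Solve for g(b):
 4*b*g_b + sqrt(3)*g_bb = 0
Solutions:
 g(b) = C1 + C2*erf(sqrt(2)*3^(3/4)*b/3)


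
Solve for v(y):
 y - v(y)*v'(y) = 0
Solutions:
 v(y) = -sqrt(C1 + y^2)
 v(y) = sqrt(C1 + y^2)


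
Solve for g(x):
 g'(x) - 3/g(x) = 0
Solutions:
 g(x) = -sqrt(C1 + 6*x)
 g(x) = sqrt(C1 + 6*x)


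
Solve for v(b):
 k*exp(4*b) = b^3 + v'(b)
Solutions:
 v(b) = C1 - b^4/4 + k*exp(4*b)/4


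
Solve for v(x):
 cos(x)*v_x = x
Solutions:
 v(x) = C1 + Integral(x/cos(x), x)


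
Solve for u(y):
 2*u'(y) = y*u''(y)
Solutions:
 u(y) = C1 + C2*y^3


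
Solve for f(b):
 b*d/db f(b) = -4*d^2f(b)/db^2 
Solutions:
 f(b) = C1 + C2*erf(sqrt(2)*b/4)


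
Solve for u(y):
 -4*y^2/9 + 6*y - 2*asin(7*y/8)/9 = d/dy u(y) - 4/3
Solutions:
 u(y) = C1 - 4*y^3/27 + 3*y^2 - 2*y*asin(7*y/8)/9 + 4*y/3 - 2*sqrt(64 - 49*y^2)/63


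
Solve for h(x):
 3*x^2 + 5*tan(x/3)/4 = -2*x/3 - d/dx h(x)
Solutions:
 h(x) = C1 - x^3 - x^2/3 + 15*log(cos(x/3))/4


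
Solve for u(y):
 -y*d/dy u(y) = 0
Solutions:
 u(y) = C1


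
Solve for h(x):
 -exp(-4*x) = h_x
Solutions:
 h(x) = C1 + exp(-4*x)/4


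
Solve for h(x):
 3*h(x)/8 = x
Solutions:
 h(x) = 8*x/3


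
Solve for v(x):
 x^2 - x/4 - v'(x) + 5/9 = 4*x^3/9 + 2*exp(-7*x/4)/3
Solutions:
 v(x) = C1 - x^4/9 + x^3/3 - x^2/8 + 5*x/9 + 8*exp(-7*x/4)/21


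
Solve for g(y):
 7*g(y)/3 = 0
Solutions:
 g(y) = 0


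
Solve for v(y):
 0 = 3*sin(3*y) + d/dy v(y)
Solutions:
 v(y) = C1 + cos(3*y)


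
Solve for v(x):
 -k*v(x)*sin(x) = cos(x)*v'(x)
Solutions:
 v(x) = C1*exp(k*log(cos(x)))


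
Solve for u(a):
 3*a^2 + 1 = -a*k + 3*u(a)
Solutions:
 u(a) = a^2 + a*k/3 + 1/3


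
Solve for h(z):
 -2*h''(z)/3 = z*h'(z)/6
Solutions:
 h(z) = C1 + C2*erf(sqrt(2)*z/4)


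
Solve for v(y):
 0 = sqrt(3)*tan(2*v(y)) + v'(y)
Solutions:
 v(y) = -asin(C1*exp(-2*sqrt(3)*y))/2 + pi/2
 v(y) = asin(C1*exp(-2*sqrt(3)*y))/2


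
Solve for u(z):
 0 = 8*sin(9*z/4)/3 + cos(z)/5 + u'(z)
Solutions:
 u(z) = C1 - sin(z)/5 + 32*cos(9*z/4)/27


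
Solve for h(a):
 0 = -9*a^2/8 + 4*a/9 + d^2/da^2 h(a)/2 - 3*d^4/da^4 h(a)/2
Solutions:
 h(a) = C1 + C2*a + C3*exp(-sqrt(3)*a/3) + C4*exp(sqrt(3)*a/3) + 3*a^4/16 - 4*a^3/27 + 27*a^2/4


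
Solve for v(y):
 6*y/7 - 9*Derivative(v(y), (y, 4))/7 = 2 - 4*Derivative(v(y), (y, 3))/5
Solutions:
 v(y) = C1 + C2*y + C3*y^2 + C4*exp(28*y/45) - 5*y^4/112 + 305*y^3/2352


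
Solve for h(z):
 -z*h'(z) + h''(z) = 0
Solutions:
 h(z) = C1 + C2*erfi(sqrt(2)*z/2)


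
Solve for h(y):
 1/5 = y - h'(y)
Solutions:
 h(y) = C1 + y^2/2 - y/5


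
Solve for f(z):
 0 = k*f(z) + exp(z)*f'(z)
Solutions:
 f(z) = C1*exp(k*exp(-z))


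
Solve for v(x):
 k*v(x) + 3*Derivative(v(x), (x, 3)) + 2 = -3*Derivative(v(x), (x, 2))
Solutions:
 v(x) = C1*exp(-x*((9*k/2 + sqrt((9*k + 2)^2 - 4)/2 + 1)^(1/3) + 1 + (9*k/2 + sqrt((9*k + 2)^2 - 4)/2 + 1)^(-1/3))/3) + C2*exp(x*((9*k/2 + sqrt((9*k + 2)^2 - 4)/2 + 1)^(1/3) - sqrt(3)*I*(9*k/2 + sqrt((9*k + 2)^2 - 4)/2 + 1)^(1/3) - 2 - 4/((-1 + sqrt(3)*I)*(9*k/2 + sqrt((9*k + 2)^2 - 4)/2 + 1)^(1/3)))/6) + C3*exp(x*((9*k/2 + sqrt((9*k + 2)^2 - 4)/2 + 1)^(1/3) + sqrt(3)*I*(9*k/2 + sqrt((9*k + 2)^2 - 4)/2 + 1)^(1/3) - 2 + 4/((1 + sqrt(3)*I)*(9*k/2 + sqrt((9*k + 2)^2 - 4)/2 + 1)^(1/3)))/6) - 2/k


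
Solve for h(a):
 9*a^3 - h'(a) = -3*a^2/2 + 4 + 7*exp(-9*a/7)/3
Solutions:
 h(a) = C1 + 9*a^4/4 + a^3/2 - 4*a + 49*exp(-9*a/7)/27


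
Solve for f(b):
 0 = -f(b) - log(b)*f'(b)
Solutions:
 f(b) = C1*exp(-li(b))


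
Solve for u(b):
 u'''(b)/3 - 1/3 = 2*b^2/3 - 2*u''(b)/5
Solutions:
 u(b) = C1 + C2*b + C3*exp(-6*b/5) + 5*b^4/36 - 25*b^3/54 + 85*b^2/54


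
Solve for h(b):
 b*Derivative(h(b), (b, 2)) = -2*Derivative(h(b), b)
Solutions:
 h(b) = C1 + C2/b


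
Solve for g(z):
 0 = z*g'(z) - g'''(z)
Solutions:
 g(z) = C1 + Integral(C2*airyai(z) + C3*airybi(z), z)


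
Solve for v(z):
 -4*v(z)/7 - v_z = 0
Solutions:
 v(z) = C1*exp(-4*z/7)


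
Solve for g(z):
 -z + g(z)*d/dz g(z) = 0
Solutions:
 g(z) = -sqrt(C1 + z^2)
 g(z) = sqrt(C1 + z^2)


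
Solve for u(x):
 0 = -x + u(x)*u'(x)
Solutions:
 u(x) = -sqrt(C1 + x^2)
 u(x) = sqrt(C1 + x^2)


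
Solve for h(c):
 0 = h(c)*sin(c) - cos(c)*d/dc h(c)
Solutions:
 h(c) = C1/cos(c)


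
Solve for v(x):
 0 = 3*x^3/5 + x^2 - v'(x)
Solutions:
 v(x) = C1 + 3*x^4/20 + x^3/3


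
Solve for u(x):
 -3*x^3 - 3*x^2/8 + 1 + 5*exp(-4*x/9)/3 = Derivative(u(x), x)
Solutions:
 u(x) = C1 - 3*x^4/4 - x^3/8 + x - 15*exp(-4*x/9)/4


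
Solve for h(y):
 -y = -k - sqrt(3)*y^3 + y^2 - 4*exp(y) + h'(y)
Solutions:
 h(y) = C1 + k*y + sqrt(3)*y^4/4 - y^3/3 - y^2/2 + 4*exp(y)


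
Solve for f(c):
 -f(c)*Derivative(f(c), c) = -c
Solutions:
 f(c) = -sqrt(C1 + c^2)
 f(c) = sqrt(C1 + c^2)


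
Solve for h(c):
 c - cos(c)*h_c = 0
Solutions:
 h(c) = C1 + Integral(c/cos(c), c)


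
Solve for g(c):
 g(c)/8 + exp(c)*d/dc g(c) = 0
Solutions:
 g(c) = C1*exp(exp(-c)/8)


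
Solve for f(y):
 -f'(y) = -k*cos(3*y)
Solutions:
 f(y) = C1 + k*sin(3*y)/3


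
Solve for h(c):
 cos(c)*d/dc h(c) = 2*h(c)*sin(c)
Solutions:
 h(c) = C1/cos(c)^2


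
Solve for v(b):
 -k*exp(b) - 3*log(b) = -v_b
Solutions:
 v(b) = C1 + 3*b*log(b) - 3*b + k*exp(b)


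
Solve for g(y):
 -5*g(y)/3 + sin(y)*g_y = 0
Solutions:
 g(y) = C1*(cos(y) - 1)^(5/6)/(cos(y) + 1)^(5/6)


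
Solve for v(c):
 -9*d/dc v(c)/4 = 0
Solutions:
 v(c) = C1


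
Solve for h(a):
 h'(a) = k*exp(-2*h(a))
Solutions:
 h(a) = log(-sqrt(C1 + 2*a*k))
 h(a) = log(C1 + 2*a*k)/2


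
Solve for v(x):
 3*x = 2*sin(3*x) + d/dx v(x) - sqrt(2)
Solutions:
 v(x) = C1 + 3*x^2/2 + sqrt(2)*x + 2*cos(3*x)/3


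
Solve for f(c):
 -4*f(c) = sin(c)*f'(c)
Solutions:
 f(c) = C1*(cos(c)^2 + 2*cos(c) + 1)/(cos(c)^2 - 2*cos(c) + 1)


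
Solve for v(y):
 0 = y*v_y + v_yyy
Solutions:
 v(y) = C1 + Integral(C2*airyai(-y) + C3*airybi(-y), y)


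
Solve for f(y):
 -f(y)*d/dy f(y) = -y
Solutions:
 f(y) = -sqrt(C1 + y^2)
 f(y) = sqrt(C1 + y^2)


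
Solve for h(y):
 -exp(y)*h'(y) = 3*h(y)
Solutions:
 h(y) = C1*exp(3*exp(-y))


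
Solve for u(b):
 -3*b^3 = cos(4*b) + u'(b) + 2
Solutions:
 u(b) = C1 - 3*b^4/4 - 2*b - sin(4*b)/4


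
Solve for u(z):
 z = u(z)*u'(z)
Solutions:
 u(z) = -sqrt(C1 + z^2)
 u(z) = sqrt(C1 + z^2)


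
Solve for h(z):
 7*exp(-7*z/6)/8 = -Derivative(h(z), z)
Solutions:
 h(z) = C1 + 3*exp(-7*z/6)/4


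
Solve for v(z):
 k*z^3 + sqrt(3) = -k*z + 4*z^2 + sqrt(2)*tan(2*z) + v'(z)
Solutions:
 v(z) = C1 + k*z^4/4 + k*z^2/2 - 4*z^3/3 + sqrt(3)*z + sqrt(2)*log(cos(2*z))/2


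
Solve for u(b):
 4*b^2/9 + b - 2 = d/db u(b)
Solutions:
 u(b) = C1 + 4*b^3/27 + b^2/2 - 2*b


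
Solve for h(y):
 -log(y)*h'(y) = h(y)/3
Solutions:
 h(y) = C1*exp(-li(y)/3)


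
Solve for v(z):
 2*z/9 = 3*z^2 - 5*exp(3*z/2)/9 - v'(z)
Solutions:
 v(z) = C1 + z^3 - z^2/9 - 10*exp(3*z/2)/27


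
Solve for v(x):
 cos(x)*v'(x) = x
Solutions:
 v(x) = C1 + Integral(x/cos(x), x)


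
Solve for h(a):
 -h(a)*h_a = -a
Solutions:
 h(a) = -sqrt(C1 + a^2)
 h(a) = sqrt(C1 + a^2)


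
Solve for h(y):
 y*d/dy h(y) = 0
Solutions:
 h(y) = C1


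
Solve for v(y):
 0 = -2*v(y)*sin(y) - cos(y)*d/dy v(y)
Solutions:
 v(y) = C1*cos(y)^2


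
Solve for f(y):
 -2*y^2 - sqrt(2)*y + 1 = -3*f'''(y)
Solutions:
 f(y) = C1 + C2*y + C3*y^2 + y^5/90 + sqrt(2)*y^4/72 - y^3/18


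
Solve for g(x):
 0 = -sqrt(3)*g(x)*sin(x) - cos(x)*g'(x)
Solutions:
 g(x) = C1*cos(x)^(sqrt(3))


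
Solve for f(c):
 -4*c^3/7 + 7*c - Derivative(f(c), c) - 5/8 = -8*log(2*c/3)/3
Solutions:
 f(c) = C1 - c^4/7 + 7*c^2/2 + 8*c*log(c)/3 - 79*c/24 - 8*c*log(3)/3 + 8*c*log(2)/3


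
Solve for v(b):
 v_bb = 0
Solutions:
 v(b) = C1 + C2*b


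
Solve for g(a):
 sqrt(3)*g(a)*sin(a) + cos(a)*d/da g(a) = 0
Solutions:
 g(a) = C1*cos(a)^(sqrt(3))


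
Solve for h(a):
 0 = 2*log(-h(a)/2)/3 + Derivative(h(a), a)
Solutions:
 3*Integral(1/(log(-_y) - log(2)), (_y, h(a)))/2 = C1 - a


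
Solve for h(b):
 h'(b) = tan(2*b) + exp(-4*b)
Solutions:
 h(b) = C1 + log(tan(2*b)^2 + 1)/4 - exp(-4*b)/4


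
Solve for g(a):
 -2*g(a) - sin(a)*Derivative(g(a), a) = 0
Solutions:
 g(a) = C1*(cos(a) + 1)/(cos(a) - 1)


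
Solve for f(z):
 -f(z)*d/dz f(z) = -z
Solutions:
 f(z) = -sqrt(C1 + z^2)
 f(z) = sqrt(C1 + z^2)


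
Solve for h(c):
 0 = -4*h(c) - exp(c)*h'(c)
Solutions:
 h(c) = C1*exp(4*exp(-c))


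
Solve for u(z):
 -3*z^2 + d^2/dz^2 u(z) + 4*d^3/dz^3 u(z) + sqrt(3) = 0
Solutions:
 u(z) = C1 + C2*z + C3*exp(-z/4) + z^4/4 - 4*z^3 + z^2*(48 - sqrt(3)/2)


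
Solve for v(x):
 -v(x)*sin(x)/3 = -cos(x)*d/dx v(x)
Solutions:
 v(x) = C1/cos(x)^(1/3)


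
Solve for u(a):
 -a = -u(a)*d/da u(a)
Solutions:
 u(a) = -sqrt(C1 + a^2)
 u(a) = sqrt(C1 + a^2)


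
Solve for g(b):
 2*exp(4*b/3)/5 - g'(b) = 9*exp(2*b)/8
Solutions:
 g(b) = C1 + 3*exp(4*b/3)/10 - 9*exp(2*b)/16


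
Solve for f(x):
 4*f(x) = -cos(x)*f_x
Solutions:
 f(x) = C1*(sin(x)^2 - 2*sin(x) + 1)/(sin(x)^2 + 2*sin(x) + 1)


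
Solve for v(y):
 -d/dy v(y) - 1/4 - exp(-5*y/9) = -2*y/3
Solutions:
 v(y) = C1 + y^2/3 - y/4 + 9*exp(-5*y/9)/5


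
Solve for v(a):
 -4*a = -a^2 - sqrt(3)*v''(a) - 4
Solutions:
 v(a) = C1 + C2*a - sqrt(3)*a^4/36 + 2*sqrt(3)*a^3/9 - 2*sqrt(3)*a^2/3


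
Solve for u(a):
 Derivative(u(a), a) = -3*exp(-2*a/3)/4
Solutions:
 u(a) = C1 + 9*exp(-2*a/3)/8


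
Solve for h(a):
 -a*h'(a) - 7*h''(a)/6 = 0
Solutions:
 h(a) = C1 + C2*erf(sqrt(21)*a/7)


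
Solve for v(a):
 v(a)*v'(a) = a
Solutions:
 v(a) = -sqrt(C1 + a^2)
 v(a) = sqrt(C1 + a^2)


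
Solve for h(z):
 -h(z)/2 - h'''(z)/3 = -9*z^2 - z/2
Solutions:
 h(z) = C3*exp(-2^(2/3)*3^(1/3)*z/2) + 18*z^2 + z + (C1*sin(2^(2/3)*3^(5/6)*z/4) + C2*cos(2^(2/3)*3^(5/6)*z/4))*exp(2^(2/3)*3^(1/3)*z/4)


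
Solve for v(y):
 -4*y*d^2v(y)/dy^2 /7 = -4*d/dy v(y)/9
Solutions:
 v(y) = C1 + C2*y^(16/9)


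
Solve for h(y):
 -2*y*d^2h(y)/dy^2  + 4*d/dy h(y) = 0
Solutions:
 h(y) = C1 + C2*y^3


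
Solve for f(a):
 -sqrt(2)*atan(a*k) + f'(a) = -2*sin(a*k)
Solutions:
 f(a) = C1 - 2*Piecewise((-cos(a*k)/k, Ne(k, 0)), (0, True)) + sqrt(2)*Piecewise((a*atan(a*k) - log(a^2*k^2 + 1)/(2*k), Ne(k, 0)), (0, True))


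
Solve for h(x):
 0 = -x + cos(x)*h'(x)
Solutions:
 h(x) = C1 + Integral(x/cos(x), x)


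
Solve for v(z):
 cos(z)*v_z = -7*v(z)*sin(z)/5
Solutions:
 v(z) = C1*cos(z)^(7/5)


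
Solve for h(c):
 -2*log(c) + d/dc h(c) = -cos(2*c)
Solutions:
 h(c) = C1 + 2*c*log(c) - 2*c - sin(2*c)/2


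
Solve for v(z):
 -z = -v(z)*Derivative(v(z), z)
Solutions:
 v(z) = -sqrt(C1 + z^2)
 v(z) = sqrt(C1 + z^2)


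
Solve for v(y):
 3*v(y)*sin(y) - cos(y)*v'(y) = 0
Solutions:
 v(y) = C1/cos(y)^3


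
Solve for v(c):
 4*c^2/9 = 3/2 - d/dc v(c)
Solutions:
 v(c) = C1 - 4*c^3/27 + 3*c/2


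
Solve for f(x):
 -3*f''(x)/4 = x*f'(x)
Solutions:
 f(x) = C1 + C2*erf(sqrt(6)*x/3)


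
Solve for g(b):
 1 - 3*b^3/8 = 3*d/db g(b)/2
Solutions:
 g(b) = C1 - b^4/16 + 2*b/3


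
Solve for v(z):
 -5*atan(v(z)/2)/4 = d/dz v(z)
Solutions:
 Integral(1/atan(_y/2), (_y, v(z))) = C1 - 5*z/4


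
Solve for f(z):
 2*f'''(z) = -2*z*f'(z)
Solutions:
 f(z) = C1 + Integral(C2*airyai(-z) + C3*airybi(-z), z)


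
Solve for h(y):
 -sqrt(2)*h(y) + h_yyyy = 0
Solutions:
 h(y) = C1*exp(-2^(1/8)*y) + C2*exp(2^(1/8)*y) + C3*sin(2^(1/8)*y) + C4*cos(2^(1/8)*y)


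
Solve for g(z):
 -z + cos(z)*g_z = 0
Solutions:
 g(z) = C1 + Integral(z/cos(z), z)


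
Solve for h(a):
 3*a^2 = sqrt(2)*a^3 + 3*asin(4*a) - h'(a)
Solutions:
 h(a) = C1 + sqrt(2)*a^4/4 - a^3 + 3*a*asin(4*a) + 3*sqrt(1 - 16*a^2)/4


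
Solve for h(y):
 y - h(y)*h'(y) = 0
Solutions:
 h(y) = -sqrt(C1 + y^2)
 h(y) = sqrt(C1 + y^2)


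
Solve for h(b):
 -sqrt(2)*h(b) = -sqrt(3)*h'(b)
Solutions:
 h(b) = C1*exp(sqrt(6)*b/3)


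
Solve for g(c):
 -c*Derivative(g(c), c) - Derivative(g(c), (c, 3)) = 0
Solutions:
 g(c) = C1 + Integral(C2*airyai(-c) + C3*airybi(-c), c)


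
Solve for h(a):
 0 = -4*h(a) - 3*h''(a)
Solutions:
 h(a) = C1*sin(2*sqrt(3)*a/3) + C2*cos(2*sqrt(3)*a/3)


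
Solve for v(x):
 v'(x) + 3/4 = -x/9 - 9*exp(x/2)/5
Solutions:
 v(x) = C1 - x^2/18 - 3*x/4 - 18*exp(x/2)/5


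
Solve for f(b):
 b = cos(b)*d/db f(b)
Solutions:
 f(b) = C1 + Integral(b/cos(b), b)


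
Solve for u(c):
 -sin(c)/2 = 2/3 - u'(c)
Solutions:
 u(c) = C1 + 2*c/3 - cos(c)/2


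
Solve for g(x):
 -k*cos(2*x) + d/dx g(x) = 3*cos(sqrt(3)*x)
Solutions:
 g(x) = C1 + k*sin(2*x)/2 + sqrt(3)*sin(sqrt(3)*x)


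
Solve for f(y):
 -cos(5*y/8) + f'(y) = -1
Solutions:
 f(y) = C1 - y + 8*sin(5*y/8)/5


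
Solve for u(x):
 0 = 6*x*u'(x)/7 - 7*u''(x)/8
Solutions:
 u(x) = C1 + C2*erfi(2*sqrt(6)*x/7)


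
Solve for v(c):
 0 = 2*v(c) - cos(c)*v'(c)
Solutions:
 v(c) = C1*(sin(c) + 1)/(sin(c) - 1)


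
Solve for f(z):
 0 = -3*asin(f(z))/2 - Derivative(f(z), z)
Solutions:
 Integral(1/asin(_y), (_y, f(z))) = C1 - 3*z/2


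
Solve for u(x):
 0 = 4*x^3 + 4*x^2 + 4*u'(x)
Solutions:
 u(x) = C1 - x^4/4 - x^3/3


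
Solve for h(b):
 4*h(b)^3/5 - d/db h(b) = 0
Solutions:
 h(b) = -sqrt(10)*sqrt(-1/(C1 + 4*b))/2
 h(b) = sqrt(10)*sqrt(-1/(C1 + 4*b))/2


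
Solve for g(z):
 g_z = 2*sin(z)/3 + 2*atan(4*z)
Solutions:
 g(z) = C1 + 2*z*atan(4*z) - log(16*z^2 + 1)/4 - 2*cos(z)/3


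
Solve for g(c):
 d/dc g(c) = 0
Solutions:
 g(c) = C1


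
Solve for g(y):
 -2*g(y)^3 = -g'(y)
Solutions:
 g(y) = -sqrt(2)*sqrt(-1/(C1 + 2*y))/2
 g(y) = sqrt(2)*sqrt(-1/(C1 + 2*y))/2


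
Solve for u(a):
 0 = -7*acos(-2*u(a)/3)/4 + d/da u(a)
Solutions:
 Integral(1/acos(-2*_y/3), (_y, u(a))) = C1 + 7*a/4


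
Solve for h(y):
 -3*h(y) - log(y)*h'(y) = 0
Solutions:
 h(y) = C1*exp(-3*li(y))


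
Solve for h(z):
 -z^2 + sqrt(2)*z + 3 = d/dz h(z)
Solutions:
 h(z) = C1 - z^3/3 + sqrt(2)*z^2/2 + 3*z


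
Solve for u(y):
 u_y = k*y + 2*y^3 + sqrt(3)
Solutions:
 u(y) = C1 + k*y^2/2 + y^4/2 + sqrt(3)*y


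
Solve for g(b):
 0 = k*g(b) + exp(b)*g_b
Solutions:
 g(b) = C1*exp(k*exp(-b))


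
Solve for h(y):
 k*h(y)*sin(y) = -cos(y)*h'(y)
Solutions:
 h(y) = C1*exp(k*log(cos(y)))


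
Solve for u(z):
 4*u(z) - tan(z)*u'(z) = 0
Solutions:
 u(z) = C1*sin(z)^4


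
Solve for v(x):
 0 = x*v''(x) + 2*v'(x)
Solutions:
 v(x) = C1 + C2/x


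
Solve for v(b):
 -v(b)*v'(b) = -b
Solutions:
 v(b) = -sqrt(C1 + b^2)
 v(b) = sqrt(C1 + b^2)


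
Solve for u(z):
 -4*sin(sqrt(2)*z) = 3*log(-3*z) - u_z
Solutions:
 u(z) = C1 + 3*z*log(-z) - 3*z + 3*z*log(3) - 2*sqrt(2)*cos(sqrt(2)*z)


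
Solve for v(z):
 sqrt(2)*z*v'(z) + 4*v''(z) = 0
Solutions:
 v(z) = C1 + C2*erf(2^(3/4)*z/4)


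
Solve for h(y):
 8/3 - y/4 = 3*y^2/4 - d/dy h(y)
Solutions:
 h(y) = C1 + y^3/4 + y^2/8 - 8*y/3


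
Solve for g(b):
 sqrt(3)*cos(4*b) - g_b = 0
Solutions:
 g(b) = C1 + sqrt(3)*sin(4*b)/4


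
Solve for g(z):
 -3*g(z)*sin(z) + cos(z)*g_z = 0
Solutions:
 g(z) = C1/cos(z)^3


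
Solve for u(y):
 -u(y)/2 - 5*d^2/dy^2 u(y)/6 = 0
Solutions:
 u(y) = C1*sin(sqrt(15)*y/5) + C2*cos(sqrt(15)*y/5)


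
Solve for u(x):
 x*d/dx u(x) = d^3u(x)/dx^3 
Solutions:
 u(x) = C1 + Integral(C2*airyai(x) + C3*airybi(x), x)


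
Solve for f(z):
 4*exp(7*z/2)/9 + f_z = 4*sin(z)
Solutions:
 f(z) = C1 - 8*exp(7*z/2)/63 - 4*cos(z)


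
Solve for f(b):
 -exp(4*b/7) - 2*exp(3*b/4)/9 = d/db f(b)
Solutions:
 f(b) = C1 - 7*exp(4*b/7)/4 - 8*exp(3*b/4)/27


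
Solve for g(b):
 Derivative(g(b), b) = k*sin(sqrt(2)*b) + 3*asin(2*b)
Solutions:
 g(b) = C1 + 3*b*asin(2*b) - sqrt(2)*k*cos(sqrt(2)*b)/2 + 3*sqrt(1 - 4*b^2)/2


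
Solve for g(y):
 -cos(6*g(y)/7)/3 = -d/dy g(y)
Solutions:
 -y/3 - 7*log(sin(6*g(y)/7) - 1)/12 + 7*log(sin(6*g(y)/7) + 1)/12 = C1


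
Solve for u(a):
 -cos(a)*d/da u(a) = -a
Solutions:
 u(a) = C1 + Integral(a/cos(a), a)


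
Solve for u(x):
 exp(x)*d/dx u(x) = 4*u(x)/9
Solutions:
 u(x) = C1*exp(-4*exp(-x)/9)


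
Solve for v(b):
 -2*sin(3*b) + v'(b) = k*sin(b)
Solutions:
 v(b) = C1 - k*cos(b) - 2*cos(3*b)/3


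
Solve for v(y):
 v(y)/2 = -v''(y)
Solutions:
 v(y) = C1*sin(sqrt(2)*y/2) + C2*cos(sqrt(2)*y/2)


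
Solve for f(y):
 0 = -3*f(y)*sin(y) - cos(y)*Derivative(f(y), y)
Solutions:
 f(y) = C1*cos(y)^3


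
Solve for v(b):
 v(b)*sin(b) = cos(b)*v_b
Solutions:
 v(b) = C1/cos(b)


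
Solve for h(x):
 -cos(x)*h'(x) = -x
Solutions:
 h(x) = C1 + Integral(x/cos(x), x)


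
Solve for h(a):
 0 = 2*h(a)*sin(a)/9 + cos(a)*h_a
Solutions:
 h(a) = C1*cos(a)^(2/9)


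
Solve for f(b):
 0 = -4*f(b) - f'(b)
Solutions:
 f(b) = C1*exp(-4*b)


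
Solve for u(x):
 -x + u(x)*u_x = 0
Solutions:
 u(x) = -sqrt(C1 + x^2)
 u(x) = sqrt(C1 + x^2)


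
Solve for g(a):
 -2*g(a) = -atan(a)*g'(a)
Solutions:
 g(a) = C1*exp(2*Integral(1/atan(a), a))


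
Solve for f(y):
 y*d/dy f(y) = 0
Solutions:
 f(y) = C1


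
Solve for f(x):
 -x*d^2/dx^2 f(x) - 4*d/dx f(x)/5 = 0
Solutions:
 f(x) = C1 + C2*x^(1/5)


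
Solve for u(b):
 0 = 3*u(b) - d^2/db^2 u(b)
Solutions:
 u(b) = C1*exp(-sqrt(3)*b) + C2*exp(sqrt(3)*b)


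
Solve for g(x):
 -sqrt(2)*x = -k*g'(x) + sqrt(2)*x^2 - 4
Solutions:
 g(x) = C1 + sqrt(2)*x^3/(3*k) + sqrt(2)*x^2/(2*k) - 4*x/k


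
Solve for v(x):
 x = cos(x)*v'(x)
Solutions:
 v(x) = C1 + Integral(x/cos(x), x)


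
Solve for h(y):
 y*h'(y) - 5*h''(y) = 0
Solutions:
 h(y) = C1 + C2*erfi(sqrt(10)*y/10)


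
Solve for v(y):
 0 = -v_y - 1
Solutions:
 v(y) = C1 - y


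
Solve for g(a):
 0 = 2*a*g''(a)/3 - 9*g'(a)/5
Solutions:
 g(a) = C1 + C2*a^(37/10)


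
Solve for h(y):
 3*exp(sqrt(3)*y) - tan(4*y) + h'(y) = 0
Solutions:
 h(y) = C1 - sqrt(3)*exp(sqrt(3)*y) - log(cos(4*y))/4


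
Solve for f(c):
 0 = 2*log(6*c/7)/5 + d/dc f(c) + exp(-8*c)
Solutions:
 f(c) = C1 - 2*c*log(c)/5 + 2*c*(-log(6) + 1 + log(7))/5 + exp(-8*c)/8


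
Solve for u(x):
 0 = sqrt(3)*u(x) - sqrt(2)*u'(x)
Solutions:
 u(x) = C1*exp(sqrt(6)*x/2)


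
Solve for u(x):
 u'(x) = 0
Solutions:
 u(x) = C1


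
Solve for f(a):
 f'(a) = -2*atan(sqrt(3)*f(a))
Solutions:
 Integral(1/atan(sqrt(3)*_y), (_y, f(a))) = C1 - 2*a


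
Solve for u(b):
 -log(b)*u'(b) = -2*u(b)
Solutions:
 u(b) = C1*exp(2*li(b))


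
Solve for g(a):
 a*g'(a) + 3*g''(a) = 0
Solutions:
 g(a) = C1 + C2*erf(sqrt(6)*a/6)


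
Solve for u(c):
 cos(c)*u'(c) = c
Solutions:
 u(c) = C1 + Integral(c/cos(c), c)


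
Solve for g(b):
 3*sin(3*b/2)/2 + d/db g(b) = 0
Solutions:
 g(b) = C1 + cos(3*b/2)


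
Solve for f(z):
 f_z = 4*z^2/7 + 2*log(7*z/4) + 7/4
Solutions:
 f(z) = C1 + 4*z^3/21 + 2*z*log(z) - z/4 + z*log(49/16)


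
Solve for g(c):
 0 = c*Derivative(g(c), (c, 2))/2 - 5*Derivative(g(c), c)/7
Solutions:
 g(c) = C1 + C2*c^(17/7)


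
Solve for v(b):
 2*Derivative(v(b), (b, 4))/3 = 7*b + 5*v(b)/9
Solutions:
 v(b) = C1*exp(-5^(1/4)*6^(3/4)*b/6) + C2*exp(5^(1/4)*6^(3/4)*b/6) + C3*sin(5^(1/4)*6^(3/4)*b/6) + C4*cos(5^(1/4)*6^(3/4)*b/6) - 63*b/5


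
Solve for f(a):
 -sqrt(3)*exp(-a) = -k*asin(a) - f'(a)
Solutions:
 f(a) = C1 - a*k*asin(a) - k*sqrt(1 - a^2) - sqrt(3)*exp(-a)


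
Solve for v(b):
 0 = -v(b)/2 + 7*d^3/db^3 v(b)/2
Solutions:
 v(b) = C3*exp(7^(2/3)*b/7) + (C1*sin(sqrt(3)*7^(2/3)*b/14) + C2*cos(sqrt(3)*7^(2/3)*b/14))*exp(-7^(2/3)*b/14)


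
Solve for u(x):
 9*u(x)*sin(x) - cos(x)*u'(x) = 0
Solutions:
 u(x) = C1/cos(x)^9


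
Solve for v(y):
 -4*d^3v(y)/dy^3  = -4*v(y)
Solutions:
 v(y) = C3*exp(y) + (C1*sin(sqrt(3)*y/2) + C2*cos(sqrt(3)*y/2))*exp(-y/2)


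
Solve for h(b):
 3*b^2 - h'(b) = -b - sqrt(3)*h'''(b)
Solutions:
 h(b) = C1 + C2*exp(-3^(3/4)*b/3) + C3*exp(3^(3/4)*b/3) + b^3 + b^2/2 + 6*sqrt(3)*b


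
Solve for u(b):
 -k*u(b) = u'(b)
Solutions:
 u(b) = C1*exp(-b*k)


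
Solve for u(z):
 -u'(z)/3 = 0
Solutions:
 u(z) = C1


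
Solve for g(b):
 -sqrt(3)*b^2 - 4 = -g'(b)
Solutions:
 g(b) = C1 + sqrt(3)*b^3/3 + 4*b


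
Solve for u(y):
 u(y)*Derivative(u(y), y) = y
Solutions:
 u(y) = -sqrt(C1 + y^2)
 u(y) = sqrt(C1 + y^2)


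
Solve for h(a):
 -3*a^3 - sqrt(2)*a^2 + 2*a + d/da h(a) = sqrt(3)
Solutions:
 h(a) = C1 + 3*a^4/4 + sqrt(2)*a^3/3 - a^2 + sqrt(3)*a


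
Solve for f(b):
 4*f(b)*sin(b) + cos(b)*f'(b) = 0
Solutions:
 f(b) = C1*cos(b)^4


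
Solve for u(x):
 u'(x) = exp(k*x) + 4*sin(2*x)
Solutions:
 u(x) = C1 - 2*cos(2*x) + exp(k*x)/k


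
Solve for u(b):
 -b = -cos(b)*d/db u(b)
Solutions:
 u(b) = C1 + Integral(b/cos(b), b)


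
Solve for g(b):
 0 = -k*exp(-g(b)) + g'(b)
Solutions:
 g(b) = log(C1 + b*k)


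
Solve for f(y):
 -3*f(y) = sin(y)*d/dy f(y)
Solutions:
 f(y) = C1*(cos(y) + 1)^(3/2)/(cos(y) - 1)^(3/2)


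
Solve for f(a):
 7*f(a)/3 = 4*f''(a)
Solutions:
 f(a) = C1*exp(-sqrt(21)*a/6) + C2*exp(sqrt(21)*a/6)


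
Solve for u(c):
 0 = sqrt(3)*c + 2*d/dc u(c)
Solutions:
 u(c) = C1 - sqrt(3)*c^2/4


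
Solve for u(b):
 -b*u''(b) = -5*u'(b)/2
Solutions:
 u(b) = C1 + C2*b^(7/2)


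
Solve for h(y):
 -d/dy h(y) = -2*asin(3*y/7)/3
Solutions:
 h(y) = C1 + 2*y*asin(3*y/7)/3 + 2*sqrt(49 - 9*y^2)/9


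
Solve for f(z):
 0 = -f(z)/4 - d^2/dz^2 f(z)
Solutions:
 f(z) = C1*sin(z/2) + C2*cos(z/2)


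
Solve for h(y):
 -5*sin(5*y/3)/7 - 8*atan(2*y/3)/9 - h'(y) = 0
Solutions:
 h(y) = C1 - 8*y*atan(2*y/3)/9 + 2*log(4*y^2 + 9)/3 + 3*cos(5*y/3)/7


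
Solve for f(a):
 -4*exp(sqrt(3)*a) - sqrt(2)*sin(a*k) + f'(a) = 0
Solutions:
 f(a) = C1 + 4*sqrt(3)*exp(sqrt(3)*a)/3 - sqrt(2)*cos(a*k)/k


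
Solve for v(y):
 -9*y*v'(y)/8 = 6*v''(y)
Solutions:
 v(y) = C1 + C2*erf(sqrt(6)*y/8)


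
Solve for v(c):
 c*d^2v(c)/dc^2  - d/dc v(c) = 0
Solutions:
 v(c) = C1 + C2*c^2


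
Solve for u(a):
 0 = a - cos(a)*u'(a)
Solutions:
 u(a) = C1 + Integral(a/cos(a), a)


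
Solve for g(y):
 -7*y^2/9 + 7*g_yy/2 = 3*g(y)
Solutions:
 g(y) = C1*exp(-sqrt(42)*y/7) + C2*exp(sqrt(42)*y/7) - 7*y^2/27 - 49/81


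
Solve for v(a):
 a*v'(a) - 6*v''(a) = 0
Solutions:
 v(a) = C1 + C2*erfi(sqrt(3)*a/6)


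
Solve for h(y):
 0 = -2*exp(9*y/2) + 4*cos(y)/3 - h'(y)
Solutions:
 h(y) = C1 - 4*exp(9*y/2)/9 + 4*sin(y)/3


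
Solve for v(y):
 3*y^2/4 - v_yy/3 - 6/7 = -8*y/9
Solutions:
 v(y) = C1 + C2*y + 3*y^4/16 + 4*y^3/9 - 9*y^2/7


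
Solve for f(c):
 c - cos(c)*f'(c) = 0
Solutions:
 f(c) = C1 + Integral(c/cos(c), c)


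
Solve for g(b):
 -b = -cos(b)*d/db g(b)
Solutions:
 g(b) = C1 + Integral(b/cos(b), b)


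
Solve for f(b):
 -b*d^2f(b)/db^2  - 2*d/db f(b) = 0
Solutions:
 f(b) = C1 + C2/b


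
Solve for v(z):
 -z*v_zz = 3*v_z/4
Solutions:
 v(z) = C1 + C2*z^(1/4)


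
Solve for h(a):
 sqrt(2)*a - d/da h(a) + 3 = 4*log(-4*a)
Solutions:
 h(a) = C1 + sqrt(2)*a^2/2 - 4*a*log(-a) + a*(7 - 8*log(2))


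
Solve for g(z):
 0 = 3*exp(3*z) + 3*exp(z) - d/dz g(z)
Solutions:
 g(z) = C1 + exp(3*z) + 3*exp(z)


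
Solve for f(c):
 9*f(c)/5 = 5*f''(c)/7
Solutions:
 f(c) = C1*exp(-3*sqrt(7)*c/5) + C2*exp(3*sqrt(7)*c/5)


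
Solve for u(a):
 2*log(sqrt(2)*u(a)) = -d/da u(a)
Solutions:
 Integral(1/(2*log(_y) + log(2)), (_y, u(a))) = C1 - a


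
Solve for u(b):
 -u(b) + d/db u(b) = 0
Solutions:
 u(b) = C1*exp(b)


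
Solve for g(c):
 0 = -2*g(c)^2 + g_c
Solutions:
 g(c) = -1/(C1 + 2*c)


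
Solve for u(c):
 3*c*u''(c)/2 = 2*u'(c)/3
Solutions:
 u(c) = C1 + C2*c^(13/9)


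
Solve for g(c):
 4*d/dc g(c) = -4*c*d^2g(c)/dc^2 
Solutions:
 g(c) = C1 + C2*log(c)


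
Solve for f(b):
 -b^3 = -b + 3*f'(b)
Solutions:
 f(b) = C1 - b^4/12 + b^2/6


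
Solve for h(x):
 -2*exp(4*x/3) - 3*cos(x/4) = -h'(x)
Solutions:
 h(x) = C1 + 3*exp(4*x/3)/2 + 12*sin(x/4)


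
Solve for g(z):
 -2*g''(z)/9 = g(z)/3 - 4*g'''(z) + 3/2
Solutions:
 g(z) = C1*exp(z*(-(81*sqrt(6563) + 6562)^(1/3) - 1/(81*sqrt(6563) + 6562)^(1/3) + 2)/108)*sin(sqrt(3)*z*(-(81*sqrt(6563) + 6562)^(1/3) + (81*sqrt(6563) + 6562)^(-1/3))/108) + C2*exp(z*(-(81*sqrt(6563) + 6562)^(1/3) - 1/(81*sqrt(6563) + 6562)^(1/3) + 2)/108)*cos(sqrt(3)*z*(-(81*sqrt(6563) + 6562)^(1/3) + (81*sqrt(6563) + 6562)^(-1/3))/108) + C3*exp(z*((81*sqrt(6563) + 6562)^(-1/3) + 1 + (81*sqrt(6563) + 6562)^(1/3))/54) - 9/2


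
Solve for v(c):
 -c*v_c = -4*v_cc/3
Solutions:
 v(c) = C1 + C2*erfi(sqrt(6)*c/4)


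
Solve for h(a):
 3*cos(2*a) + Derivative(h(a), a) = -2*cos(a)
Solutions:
 h(a) = C1 - 2*sin(a) - 3*sin(2*a)/2


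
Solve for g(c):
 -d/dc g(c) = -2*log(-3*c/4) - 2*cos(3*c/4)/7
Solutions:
 g(c) = C1 + 2*c*log(-c) - 4*c*log(2) - 2*c + 2*c*log(3) + 8*sin(3*c/4)/21


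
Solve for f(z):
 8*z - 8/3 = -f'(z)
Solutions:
 f(z) = C1 - 4*z^2 + 8*z/3


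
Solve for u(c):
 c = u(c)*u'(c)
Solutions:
 u(c) = -sqrt(C1 + c^2)
 u(c) = sqrt(C1 + c^2)


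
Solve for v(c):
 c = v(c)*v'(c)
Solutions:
 v(c) = -sqrt(C1 + c^2)
 v(c) = sqrt(C1 + c^2)


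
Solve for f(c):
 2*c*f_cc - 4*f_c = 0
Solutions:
 f(c) = C1 + C2*c^3


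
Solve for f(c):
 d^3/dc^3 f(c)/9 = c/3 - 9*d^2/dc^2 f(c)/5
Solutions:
 f(c) = C1 + C2*c + C3*exp(-81*c/5) + 5*c^3/162 - 25*c^2/4374


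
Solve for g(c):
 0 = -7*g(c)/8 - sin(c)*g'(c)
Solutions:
 g(c) = C1*(cos(c) + 1)^(7/16)/(cos(c) - 1)^(7/16)


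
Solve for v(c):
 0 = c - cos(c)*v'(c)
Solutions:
 v(c) = C1 + Integral(c/cos(c), c)


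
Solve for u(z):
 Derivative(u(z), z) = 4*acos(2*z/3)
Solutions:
 u(z) = C1 + 4*z*acos(2*z/3) - 2*sqrt(9 - 4*z^2)


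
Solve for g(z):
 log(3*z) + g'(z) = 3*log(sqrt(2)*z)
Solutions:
 g(z) = C1 + 2*z*log(z) - 2*z + z*log(2*sqrt(2)/3)


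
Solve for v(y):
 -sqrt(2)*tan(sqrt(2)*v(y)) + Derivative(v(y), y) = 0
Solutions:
 v(y) = sqrt(2)*(pi - asin(C1*exp(2*y)))/2
 v(y) = sqrt(2)*asin(C1*exp(2*y))/2


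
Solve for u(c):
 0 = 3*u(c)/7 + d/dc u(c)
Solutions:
 u(c) = C1*exp(-3*c/7)


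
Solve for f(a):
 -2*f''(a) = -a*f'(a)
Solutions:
 f(a) = C1 + C2*erfi(a/2)


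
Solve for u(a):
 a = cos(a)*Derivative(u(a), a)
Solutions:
 u(a) = C1 + Integral(a/cos(a), a)


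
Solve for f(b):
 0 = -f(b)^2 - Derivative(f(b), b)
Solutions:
 f(b) = 1/(C1 + b)


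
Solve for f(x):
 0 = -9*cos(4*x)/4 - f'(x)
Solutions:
 f(x) = C1 - 9*sin(4*x)/16


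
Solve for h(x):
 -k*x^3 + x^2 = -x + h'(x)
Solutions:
 h(x) = C1 - k*x^4/4 + x^3/3 + x^2/2


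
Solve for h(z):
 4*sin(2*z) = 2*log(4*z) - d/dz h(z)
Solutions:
 h(z) = C1 + 2*z*log(z) - 2*z + 4*z*log(2) + 2*cos(2*z)


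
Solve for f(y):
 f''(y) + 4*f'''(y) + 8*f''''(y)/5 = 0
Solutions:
 f(y) = C1 + C2*y + C3*exp(y*(-5 + sqrt(15))/4) + C4*exp(-y*(sqrt(15) + 5)/4)


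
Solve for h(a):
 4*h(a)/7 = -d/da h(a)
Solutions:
 h(a) = C1*exp(-4*a/7)


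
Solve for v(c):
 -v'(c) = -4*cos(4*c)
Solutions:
 v(c) = C1 + sin(4*c)


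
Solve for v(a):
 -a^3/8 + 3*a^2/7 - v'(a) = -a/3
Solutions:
 v(a) = C1 - a^4/32 + a^3/7 + a^2/6


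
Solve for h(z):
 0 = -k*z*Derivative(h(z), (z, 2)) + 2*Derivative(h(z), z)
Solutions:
 h(z) = C1 + z^(((re(k) + 2)*re(k) + im(k)^2)/(re(k)^2 + im(k)^2))*(C2*sin(2*log(z)*Abs(im(k))/(re(k)^2 + im(k)^2)) + C3*cos(2*log(z)*im(k)/(re(k)^2 + im(k)^2)))


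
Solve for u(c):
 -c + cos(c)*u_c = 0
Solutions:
 u(c) = C1 + Integral(c/cos(c), c)


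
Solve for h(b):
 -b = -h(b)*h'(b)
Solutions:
 h(b) = -sqrt(C1 + b^2)
 h(b) = sqrt(C1 + b^2)


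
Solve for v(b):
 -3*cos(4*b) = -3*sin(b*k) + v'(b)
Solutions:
 v(b) = C1 - 3*sin(4*b)/4 - 3*cos(b*k)/k


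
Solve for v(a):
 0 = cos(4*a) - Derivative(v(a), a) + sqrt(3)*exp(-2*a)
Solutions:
 v(a) = C1 + sin(4*a)/4 - sqrt(3)*exp(-2*a)/2


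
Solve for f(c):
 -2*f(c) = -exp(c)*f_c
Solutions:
 f(c) = C1*exp(-2*exp(-c))


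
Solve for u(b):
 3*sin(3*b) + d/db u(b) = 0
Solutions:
 u(b) = C1 + cos(3*b)


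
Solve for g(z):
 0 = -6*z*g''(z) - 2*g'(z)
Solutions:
 g(z) = C1 + C2*z^(2/3)


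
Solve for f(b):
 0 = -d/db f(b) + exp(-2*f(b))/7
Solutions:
 f(b) = log(-sqrt(C1 + 14*b)) - log(7)
 f(b) = log(C1 + 14*b)/2 - log(7)


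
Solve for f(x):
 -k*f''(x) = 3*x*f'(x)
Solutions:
 f(x) = C1 + C2*sqrt(k)*erf(sqrt(6)*x*sqrt(1/k)/2)


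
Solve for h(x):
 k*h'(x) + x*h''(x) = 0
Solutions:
 h(x) = C1 + x^(1 - re(k))*(C2*sin(log(x)*Abs(im(k))) + C3*cos(log(x)*im(k)))


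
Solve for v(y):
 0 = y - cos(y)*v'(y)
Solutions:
 v(y) = C1 + Integral(y/cos(y), y)


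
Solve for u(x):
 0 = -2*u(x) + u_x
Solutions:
 u(x) = C1*exp(2*x)


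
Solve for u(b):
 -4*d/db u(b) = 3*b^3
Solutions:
 u(b) = C1 - 3*b^4/16


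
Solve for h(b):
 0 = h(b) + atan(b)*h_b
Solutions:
 h(b) = C1*exp(-Integral(1/atan(b), b))


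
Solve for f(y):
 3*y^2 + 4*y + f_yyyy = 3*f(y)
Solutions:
 f(y) = C1*exp(-3^(1/4)*y) + C2*exp(3^(1/4)*y) + C3*sin(3^(1/4)*y) + C4*cos(3^(1/4)*y) + y^2 + 4*y/3


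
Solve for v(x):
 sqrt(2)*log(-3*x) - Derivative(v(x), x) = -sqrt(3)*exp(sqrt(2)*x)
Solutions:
 v(x) = C1 + sqrt(2)*x*log(-x) + sqrt(2)*x*(-1 + log(3)) + sqrt(6)*exp(sqrt(2)*x)/2


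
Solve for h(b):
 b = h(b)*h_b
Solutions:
 h(b) = -sqrt(C1 + b^2)
 h(b) = sqrt(C1 + b^2)


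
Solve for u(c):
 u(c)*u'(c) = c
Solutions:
 u(c) = -sqrt(C1 + c^2)
 u(c) = sqrt(C1 + c^2)


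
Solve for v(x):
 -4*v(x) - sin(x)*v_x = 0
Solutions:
 v(x) = C1*(cos(x)^2 + 2*cos(x) + 1)/(cos(x)^2 - 2*cos(x) + 1)


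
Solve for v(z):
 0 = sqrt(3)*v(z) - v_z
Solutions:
 v(z) = C1*exp(sqrt(3)*z)


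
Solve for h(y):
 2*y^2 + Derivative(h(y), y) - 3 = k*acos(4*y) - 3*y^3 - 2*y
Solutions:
 h(y) = C1 + k*(y*acos(4*y) - sqrt(1 - 16*y^2)/4) - 3*y^4/4 - 2*y^3/3 - y^2 + 3*y


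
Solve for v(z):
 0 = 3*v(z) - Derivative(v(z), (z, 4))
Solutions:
 v(z) = C1*exp(-3^(1/4)*z) + C2*exp(3^(1/4)*z) + C3*sin(3^(1/4)*z) + C4*cos(3^(1/4)*z)


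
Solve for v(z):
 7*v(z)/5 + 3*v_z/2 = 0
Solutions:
 v(z) = C1*exp(-14*z/15)


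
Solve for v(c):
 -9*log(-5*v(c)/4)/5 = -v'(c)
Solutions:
 -5*Integral(1/(log(-_y) - 2*log(2) + log(5)), (_y, v(c)))/9 = C1 - c


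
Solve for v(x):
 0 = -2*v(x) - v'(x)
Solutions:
 v(x) = C1*exp(-2*x)


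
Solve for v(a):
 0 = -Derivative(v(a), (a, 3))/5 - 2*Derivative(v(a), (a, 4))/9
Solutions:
 v(a) = C1 + C2*a + C3*a^2 + C4*exp(-9*a/10)


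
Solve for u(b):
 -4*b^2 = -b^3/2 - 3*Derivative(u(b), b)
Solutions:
 u(b) = C1 - b^4/24 + 4*b^3/9


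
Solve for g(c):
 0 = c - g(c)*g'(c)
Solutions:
 g(c) = -sqrt(C1 + c^2)
 g(c) = sqrt(C1 + c^2)


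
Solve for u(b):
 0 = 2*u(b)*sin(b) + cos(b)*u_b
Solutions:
 u(b) = C1*cos(b)^2


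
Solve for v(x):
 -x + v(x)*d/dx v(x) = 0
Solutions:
 v(x) = -sqrt(C1 + x^2)
 v(x) = sqrt(C1 + x^2)


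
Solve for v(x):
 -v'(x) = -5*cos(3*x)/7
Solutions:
 v(x) = C1 + 5*sin(3*x)/21


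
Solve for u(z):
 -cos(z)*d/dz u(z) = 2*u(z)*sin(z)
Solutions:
 u(z) = C1*cos(z)^2


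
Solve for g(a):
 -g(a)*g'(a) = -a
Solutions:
 g(a) = -sqrt(C1 + a^2)
 g(a) = sqrt(C1 + a^2)


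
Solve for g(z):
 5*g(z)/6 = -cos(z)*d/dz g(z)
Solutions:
 g(z) = C1*(sin(z) - 1)^(5/12)/(sin(z) + 1)^(5/12)


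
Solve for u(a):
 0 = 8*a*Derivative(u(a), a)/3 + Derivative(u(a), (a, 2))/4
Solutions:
 u(a) = C1 + C2*erf(4*sqrt(3)*a/3)


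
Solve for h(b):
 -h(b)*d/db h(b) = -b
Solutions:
 h(b) = -sqrt(C1 + b^2)
 h(b) = sqrt(C1 + b^2)


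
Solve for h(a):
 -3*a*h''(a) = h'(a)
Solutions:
 h(a) = C1 + C2*a^(2/3)


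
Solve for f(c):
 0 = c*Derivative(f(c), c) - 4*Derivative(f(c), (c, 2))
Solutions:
 f(c) = C1 + C2*erfi(sqrt(2)*c/4)


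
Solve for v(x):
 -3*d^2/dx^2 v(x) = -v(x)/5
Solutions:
 v(x) = C1*exp(-sqrt(15)*x/15) + C2*exp(sqrt(15)*x/15)


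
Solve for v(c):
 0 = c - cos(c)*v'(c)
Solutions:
 v(c) = C1 + Integral(c/cos(c), c)


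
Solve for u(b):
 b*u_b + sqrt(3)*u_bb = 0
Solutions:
 u(b) = C1 + C2*erf(sqrt(2)*3^(3/4)*b/6)


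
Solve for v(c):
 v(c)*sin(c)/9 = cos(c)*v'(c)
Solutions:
 v(c) = C1/cos(c)^(1/9)


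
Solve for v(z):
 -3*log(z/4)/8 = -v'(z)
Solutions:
 v(z) = C1 + 3*z*log(z)/8 - 3*z*log(2)/4 - 3*z/8


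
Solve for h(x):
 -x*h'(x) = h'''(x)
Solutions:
 h(x) = C1 + Integral(C2*airyai(-x) + C3*airybi(-x), x)


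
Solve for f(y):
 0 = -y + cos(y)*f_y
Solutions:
 f(y) = C1 + Integral(y/cos(y), y)


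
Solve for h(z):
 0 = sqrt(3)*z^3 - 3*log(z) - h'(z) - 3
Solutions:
 h(z) = C1 + sqrt(3)*z^4/4 - 3*z*log(z)


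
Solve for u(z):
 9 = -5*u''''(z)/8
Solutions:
 u(z) = C1 + C2*z + C3*z^2 + C4*z^3 - 3*z^4/5


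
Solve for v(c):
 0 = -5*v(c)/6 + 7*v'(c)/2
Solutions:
 v(c) = C1*exp(5*c/21)


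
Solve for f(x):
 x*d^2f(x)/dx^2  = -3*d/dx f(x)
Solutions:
 f(x) = C1 + C2/x^2


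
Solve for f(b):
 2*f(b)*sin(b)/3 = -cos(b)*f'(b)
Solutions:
 f(b) = C1*cos(b)^(2/3)


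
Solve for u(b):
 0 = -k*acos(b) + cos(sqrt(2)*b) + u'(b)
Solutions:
 u(b) = C1 + k*(b*acos(b) - sqrt(1 - b^2)) - sqrt(2)*sin(sqrt(2)*b)/2


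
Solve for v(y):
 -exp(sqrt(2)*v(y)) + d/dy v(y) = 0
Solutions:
 v(y) = sqrt(2)*(2*log(-1/(C1 + y)) - log(2))/4


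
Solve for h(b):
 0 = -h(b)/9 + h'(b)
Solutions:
 h(b) = C1*exp(b/9)


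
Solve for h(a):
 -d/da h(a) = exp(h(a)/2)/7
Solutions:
 h(a) = 2*log(1/(C1 + a)) + 2*log(14)


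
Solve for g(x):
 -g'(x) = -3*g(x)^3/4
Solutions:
 g(x) = -sqrt(2)*sqrt(-1/(C1 + 3*x))
 g(x) = sqrt(2)*sqrt(-1/(C1 + 3*x))


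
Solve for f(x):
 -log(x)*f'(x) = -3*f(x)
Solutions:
 f(x) = C1*exp(3*li(x))


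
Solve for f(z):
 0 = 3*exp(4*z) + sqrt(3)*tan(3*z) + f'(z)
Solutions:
 f(z) = C1 - 3*exp(4*z)/4 + sqrt(3)*log(cos(3*z))/3


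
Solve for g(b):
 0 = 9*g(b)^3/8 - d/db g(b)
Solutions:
 g(b) = -2*sqrt(-1/(C1 + 9*b))
 g(b) = 2*sqrt(-1/(C1 + 9*b))


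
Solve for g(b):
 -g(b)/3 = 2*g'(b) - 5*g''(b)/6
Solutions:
 g(b) = C1*exp(b*(6 - sqrt(46))/5) + C2*exp(b*(6 + sqrt(46))/5)


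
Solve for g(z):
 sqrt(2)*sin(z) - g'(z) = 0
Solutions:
 g(z) = C1 - sqrt(2)*cos(z)


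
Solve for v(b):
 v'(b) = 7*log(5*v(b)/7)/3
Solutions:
 -3*Integral(1/(log(_y) - log(7) + log(5)), (_y, v(b)))/7 = C1 - b
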